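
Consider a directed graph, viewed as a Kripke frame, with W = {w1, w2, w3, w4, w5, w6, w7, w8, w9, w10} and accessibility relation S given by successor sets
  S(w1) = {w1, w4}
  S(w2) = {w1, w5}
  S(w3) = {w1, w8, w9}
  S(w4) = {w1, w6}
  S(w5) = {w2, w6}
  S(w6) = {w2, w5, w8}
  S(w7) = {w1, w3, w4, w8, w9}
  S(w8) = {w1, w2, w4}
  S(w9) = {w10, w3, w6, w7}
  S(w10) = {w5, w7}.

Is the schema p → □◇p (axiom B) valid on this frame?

Axiom B corresponds to the accessibility relation being symmetric.
Symmetric: no — w10 S w5 but not w5 S w10.

No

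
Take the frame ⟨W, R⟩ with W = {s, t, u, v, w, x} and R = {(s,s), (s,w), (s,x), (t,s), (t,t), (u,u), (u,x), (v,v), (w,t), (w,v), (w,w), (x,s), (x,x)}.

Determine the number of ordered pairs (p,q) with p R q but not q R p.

5

Enumerating: (s,w), (t,s), (u,x), (w,t), (w,v).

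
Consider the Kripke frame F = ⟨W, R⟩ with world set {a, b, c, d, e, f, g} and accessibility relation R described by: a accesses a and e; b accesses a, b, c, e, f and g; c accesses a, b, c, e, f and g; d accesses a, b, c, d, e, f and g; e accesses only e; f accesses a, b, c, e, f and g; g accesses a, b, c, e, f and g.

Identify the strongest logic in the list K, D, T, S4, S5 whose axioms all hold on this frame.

Serial (axiom D): yes — every world has a successor (e.g. a R a).
Reflexive (axiom T): yes — every world is R-related to itself.
Transitive (axiom 4): yes — every two-step R-path is closed by a direct edge.
Euclidean (axiom 5): no — b R a and b R c, but not a R c.
So F validates K, D, T, S4; S5 would additionally require R to be Euclidean. The strongest is S4.

S4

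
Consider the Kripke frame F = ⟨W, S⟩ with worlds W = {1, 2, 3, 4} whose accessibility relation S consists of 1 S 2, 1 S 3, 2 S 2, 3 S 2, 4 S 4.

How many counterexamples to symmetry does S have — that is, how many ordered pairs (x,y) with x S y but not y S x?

3

Enumerating: (1,2), (1,3), (3,2).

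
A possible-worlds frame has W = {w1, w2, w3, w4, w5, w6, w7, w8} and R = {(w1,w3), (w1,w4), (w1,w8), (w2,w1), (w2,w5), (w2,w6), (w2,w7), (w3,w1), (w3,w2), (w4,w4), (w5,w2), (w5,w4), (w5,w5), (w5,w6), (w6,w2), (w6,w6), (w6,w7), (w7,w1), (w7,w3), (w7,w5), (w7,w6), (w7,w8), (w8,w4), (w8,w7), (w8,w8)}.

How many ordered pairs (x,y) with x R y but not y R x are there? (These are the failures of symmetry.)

11

Enumerating: (w1,w4), (w1,w8), (w2,w1), (w2,w7), (w3,w2), (w5,w4), (w5,w6), (w7,w1), (w7,w3), (w7,w5), (w8,w4).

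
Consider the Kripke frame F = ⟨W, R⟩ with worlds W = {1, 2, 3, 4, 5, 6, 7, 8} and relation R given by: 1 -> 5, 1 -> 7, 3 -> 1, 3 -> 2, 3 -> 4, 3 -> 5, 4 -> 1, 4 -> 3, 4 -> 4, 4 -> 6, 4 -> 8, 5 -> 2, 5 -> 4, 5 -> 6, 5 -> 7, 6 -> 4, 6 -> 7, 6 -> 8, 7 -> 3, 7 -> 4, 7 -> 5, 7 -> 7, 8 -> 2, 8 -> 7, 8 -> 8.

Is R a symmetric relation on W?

No

Symmetric: no — 1 R 5 but not 5 R 1.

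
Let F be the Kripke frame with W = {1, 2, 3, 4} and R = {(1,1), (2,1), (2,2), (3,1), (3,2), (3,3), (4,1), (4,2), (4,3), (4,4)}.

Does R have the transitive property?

Yes

Transitive: yes — every two-step R-path is closed by a direct edge.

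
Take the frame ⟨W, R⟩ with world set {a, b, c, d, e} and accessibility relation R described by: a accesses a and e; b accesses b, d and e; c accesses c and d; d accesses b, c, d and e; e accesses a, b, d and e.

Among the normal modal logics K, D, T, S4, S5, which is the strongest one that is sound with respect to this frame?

Serial (axiom D): yes — every world has a successor (e.g. a R a).
Reflexive (axiom T): yes — every world is R-related to itself.
Transitive (axiom 4): no — a R e and e R b, but not a R b.
Euclidean (axiom 5): no — d R b and d R c, but not b R c.
So F validates K, D, T; S4 would additionally require R to be transitive. The strongest is T.

T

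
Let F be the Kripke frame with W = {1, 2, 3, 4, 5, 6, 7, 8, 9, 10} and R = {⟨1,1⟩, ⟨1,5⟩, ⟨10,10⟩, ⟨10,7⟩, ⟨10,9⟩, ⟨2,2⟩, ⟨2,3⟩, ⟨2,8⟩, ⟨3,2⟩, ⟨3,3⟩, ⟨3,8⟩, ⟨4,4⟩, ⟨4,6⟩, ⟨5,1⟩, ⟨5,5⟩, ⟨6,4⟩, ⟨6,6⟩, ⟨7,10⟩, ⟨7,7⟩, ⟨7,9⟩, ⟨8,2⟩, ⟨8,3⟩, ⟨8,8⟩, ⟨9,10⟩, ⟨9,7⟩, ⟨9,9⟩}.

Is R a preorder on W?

Yes

Reflexive: yes — every world is R-related to itself.
Transitive: yes — every two-step R-path is closed by a direct edge.
So R is a preorder.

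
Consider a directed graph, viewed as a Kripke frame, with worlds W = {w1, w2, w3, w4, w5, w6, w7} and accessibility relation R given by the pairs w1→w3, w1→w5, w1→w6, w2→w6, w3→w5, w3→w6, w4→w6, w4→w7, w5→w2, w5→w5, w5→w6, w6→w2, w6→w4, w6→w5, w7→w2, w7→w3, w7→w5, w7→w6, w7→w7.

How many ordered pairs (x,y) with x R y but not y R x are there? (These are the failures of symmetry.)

11

Enumerating: (w1,w3), (w1,w5), (w1,w6), (w3,w5), (w3,w6), (w4,w7), (w5,w2), (w7,w2), (w7,w3), (w7,w5), (w7,w6).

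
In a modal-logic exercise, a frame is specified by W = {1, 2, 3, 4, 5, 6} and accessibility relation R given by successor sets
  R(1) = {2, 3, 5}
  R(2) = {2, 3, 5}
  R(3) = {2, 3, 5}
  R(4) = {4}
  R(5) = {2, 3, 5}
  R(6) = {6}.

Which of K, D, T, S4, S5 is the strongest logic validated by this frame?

Serial (axiom D): yes — every world has a successor (e.g. 1 R 2).
Reflexive (axiom T): no — 1 is not related to itself.
Transitive (axiom 4): yes — every two-step R-path is closed by a direct edge.
Euclidean (axiom 5): yes — any two successors of a common world are R-related.
So F validates K, D; T would additionally require R to be reflexive. The strongest is D.

D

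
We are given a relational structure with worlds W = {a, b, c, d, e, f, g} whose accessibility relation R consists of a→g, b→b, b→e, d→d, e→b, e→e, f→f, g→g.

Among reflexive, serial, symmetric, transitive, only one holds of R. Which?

Reflexive: no — a is not related to itself.
Serial: no — c has no R-successor.
Symmetric: no — a R g but not g R a.
Transitive: yes — every two-step R-path is closed by a direct edge.
Only transitive holds.

transitive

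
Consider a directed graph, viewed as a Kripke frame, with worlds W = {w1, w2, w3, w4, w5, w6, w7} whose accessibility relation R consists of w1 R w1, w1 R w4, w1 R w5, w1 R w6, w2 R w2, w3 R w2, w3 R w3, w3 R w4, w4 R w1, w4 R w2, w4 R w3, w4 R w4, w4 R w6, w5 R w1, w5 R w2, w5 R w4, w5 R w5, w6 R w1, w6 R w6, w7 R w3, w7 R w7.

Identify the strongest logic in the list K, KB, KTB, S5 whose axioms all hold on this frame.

Symmetric (axiom B): no — w3 R w2 but not w2 R w3.
Reflexive (axiom T): yes — every world is R-related to itself.
Euclidean (axiom 5): no — w1 R w4 and w1 R w5, but not w4 R w5.
So F validates K; KB would additionally require R to be symmetric. The strongest is K.

K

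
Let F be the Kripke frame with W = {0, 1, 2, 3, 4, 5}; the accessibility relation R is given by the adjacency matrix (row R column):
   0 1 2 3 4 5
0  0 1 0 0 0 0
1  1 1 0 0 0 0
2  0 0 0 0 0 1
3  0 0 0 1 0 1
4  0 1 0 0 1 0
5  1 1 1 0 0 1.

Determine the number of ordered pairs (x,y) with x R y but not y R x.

Enumerating: (3,5), (4,1), (5,0), (5,1).

4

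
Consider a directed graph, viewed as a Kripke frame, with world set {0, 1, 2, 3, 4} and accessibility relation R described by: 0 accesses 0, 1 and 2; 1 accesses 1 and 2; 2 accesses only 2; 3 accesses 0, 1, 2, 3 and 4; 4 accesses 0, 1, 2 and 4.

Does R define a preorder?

Reflexive: yes — every world is R-related to itself.
Transitive: yes — every two-step R-path is closed by a direct edge.
So R is a preorder.

Yes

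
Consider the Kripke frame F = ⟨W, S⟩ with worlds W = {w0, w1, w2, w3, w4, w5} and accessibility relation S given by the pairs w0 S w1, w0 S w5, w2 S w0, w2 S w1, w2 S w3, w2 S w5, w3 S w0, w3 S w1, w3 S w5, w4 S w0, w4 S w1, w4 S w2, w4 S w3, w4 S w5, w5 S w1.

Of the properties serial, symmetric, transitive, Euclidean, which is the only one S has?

transitive

Serial: no — w1 has no S-successor.
Symmetric: no — w0 S w1 but not w1 S w0.
Transitive: yes — every two-step S-path is closed by a direct edge.
Euclidean: no — w0 S w1 and w0 S w5, but not w1 S w5.
Only transitive holds.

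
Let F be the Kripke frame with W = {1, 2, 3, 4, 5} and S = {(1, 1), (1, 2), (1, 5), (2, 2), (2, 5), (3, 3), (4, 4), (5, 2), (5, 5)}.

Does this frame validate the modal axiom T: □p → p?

The schema T characterises exactly the reflexive frames.
Reflexive: yes — every world is S-related to itself.

Yes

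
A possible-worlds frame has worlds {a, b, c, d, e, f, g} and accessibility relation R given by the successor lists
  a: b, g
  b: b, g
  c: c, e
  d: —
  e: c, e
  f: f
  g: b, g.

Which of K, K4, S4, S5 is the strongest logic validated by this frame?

Transitive (axiom 4): yes — every two-step R-path is closed by a direct edge.
Reflexive (axiom T): no — a is not related to itself.
Euclidean (axiom 5): yes — any two successors of a common world are R-related.
So F validates K, K4; S4 would additionally require R to be reflexive. The strongest is K4.

K4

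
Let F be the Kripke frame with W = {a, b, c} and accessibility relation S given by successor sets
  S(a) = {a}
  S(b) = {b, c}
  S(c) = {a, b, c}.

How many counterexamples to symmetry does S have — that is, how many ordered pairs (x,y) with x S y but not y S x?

Enumerating: (c,a).

1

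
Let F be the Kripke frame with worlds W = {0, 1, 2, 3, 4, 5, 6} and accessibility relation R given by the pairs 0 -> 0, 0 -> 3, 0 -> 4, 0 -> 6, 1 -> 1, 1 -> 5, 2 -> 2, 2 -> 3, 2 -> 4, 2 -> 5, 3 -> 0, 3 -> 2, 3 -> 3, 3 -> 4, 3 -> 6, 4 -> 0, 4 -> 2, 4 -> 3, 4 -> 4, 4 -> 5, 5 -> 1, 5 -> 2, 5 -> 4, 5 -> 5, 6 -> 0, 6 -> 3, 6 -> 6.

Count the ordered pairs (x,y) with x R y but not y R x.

R is symmetric; there are no such tuples.

0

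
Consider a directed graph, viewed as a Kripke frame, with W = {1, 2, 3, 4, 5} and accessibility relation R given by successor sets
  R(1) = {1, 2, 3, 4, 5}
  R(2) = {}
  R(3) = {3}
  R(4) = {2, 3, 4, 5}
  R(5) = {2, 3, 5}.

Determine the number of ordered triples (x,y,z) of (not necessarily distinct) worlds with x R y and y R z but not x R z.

0

R is transitive; there are no such tuples.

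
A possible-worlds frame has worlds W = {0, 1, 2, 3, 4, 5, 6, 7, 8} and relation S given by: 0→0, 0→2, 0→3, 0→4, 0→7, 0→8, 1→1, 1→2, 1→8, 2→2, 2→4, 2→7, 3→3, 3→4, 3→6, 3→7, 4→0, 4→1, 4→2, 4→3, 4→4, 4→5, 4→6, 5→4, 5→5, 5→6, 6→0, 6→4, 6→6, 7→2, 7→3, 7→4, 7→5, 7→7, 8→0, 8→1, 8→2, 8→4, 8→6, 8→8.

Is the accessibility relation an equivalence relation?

No

Reflexive: yes — every world is S-related to itself.
Symmetric: no — 0 S 2 but not 2 S 0.
Transitive: no — 0 S 3 and 3 S 6, but not 0 S 6.
So S is not an equivalence relation.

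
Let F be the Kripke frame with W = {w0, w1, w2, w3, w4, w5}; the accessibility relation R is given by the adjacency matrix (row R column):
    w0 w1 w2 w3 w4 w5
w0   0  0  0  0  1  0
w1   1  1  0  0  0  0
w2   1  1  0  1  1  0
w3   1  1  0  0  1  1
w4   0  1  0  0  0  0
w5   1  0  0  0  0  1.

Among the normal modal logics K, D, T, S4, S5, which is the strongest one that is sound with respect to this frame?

D

Serial (axiom D): yes — every world has a successor (e.g. w0 R w4).
Reflexive (axiom T): no — w0 is not related to itself.
Transitive (axiom 4): no — w0 R w4 and w4 R w1, but not w0 R w1.
Euclidean (axiom 5): no — w2 R w0 and w2 R w1, but not w0 R w1.
So F validates K, D; T would additionally require R to be reflexive. The strongest is D.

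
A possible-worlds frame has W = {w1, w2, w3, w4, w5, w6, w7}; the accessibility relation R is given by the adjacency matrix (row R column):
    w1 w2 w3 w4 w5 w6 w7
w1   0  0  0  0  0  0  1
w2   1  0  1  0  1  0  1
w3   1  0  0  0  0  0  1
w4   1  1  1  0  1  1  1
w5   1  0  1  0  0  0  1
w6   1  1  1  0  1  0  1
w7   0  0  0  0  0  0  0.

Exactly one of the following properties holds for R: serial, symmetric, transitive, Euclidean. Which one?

transitive

Serial: no — w7 has no R-successor.
Symmetric: no — w1 R w7 but not w7 R w1.
Transitive: yes — every two-step R-path is closed by a direct edge.
Euclidean: no — w2 R w1 and w2 R w3, but not w1 R w3.
Only transitive holds.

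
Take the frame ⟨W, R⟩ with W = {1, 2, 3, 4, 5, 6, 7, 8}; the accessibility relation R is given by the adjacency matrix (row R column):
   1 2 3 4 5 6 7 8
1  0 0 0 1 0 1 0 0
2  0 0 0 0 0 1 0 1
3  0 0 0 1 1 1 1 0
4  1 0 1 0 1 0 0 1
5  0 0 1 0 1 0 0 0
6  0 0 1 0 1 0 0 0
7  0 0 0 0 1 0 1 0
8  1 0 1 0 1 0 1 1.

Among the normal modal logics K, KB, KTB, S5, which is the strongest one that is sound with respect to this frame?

K

Symmetric (axiom B): no — 1 R 6 but not 6 R 1.
Reflexive (axiom T): no — 1 is not related to itself.
Euclidean (axiom 5): no — 1 R 4 and 1 R 6, but not 4 R 6.
So F validates K; KB would additionally require R to be symmetric. The strongest is K.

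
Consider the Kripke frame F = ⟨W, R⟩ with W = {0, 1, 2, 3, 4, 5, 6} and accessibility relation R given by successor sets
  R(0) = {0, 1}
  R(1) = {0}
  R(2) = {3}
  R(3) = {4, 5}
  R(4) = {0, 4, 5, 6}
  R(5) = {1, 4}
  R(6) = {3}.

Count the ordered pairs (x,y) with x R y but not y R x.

Enumerating: (2,3), (3,4), (3,5), (4,0), (4,6), (5,1), (6,3).

7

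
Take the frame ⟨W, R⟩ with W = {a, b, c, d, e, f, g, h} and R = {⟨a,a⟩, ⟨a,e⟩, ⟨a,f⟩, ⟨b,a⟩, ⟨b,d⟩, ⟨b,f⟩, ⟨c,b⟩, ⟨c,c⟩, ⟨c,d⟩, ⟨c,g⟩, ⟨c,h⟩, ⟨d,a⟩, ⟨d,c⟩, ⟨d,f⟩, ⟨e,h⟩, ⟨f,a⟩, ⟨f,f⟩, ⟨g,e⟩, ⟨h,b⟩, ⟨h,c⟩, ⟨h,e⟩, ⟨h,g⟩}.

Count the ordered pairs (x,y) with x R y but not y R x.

Enumerating: (a,e), (b,a), (b,d), (b,f), (c,b), (c,g), (d,a), (d,f), (g,e), (h,b), (h,g).

11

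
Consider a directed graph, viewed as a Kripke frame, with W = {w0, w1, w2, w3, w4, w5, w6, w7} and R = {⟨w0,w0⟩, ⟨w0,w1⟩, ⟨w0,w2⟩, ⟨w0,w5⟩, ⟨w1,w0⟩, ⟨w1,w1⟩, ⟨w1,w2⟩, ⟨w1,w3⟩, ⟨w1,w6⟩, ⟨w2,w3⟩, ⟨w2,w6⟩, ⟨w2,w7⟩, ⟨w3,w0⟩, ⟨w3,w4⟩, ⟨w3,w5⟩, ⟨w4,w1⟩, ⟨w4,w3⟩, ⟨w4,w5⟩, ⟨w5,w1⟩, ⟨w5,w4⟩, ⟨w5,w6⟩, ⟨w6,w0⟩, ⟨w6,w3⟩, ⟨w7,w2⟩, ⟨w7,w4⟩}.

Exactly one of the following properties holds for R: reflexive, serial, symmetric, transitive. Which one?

Reflexive: no — w2 is not related to itself.
Serial: yes — every world has a successor (e.g. w0 R w0).
Symmetric: no — w0 R w2 but not w2 R w0.
Transitive: no — w0 R w1 and w1 R w3, but not w0 R w3.
Only serial holds.

serial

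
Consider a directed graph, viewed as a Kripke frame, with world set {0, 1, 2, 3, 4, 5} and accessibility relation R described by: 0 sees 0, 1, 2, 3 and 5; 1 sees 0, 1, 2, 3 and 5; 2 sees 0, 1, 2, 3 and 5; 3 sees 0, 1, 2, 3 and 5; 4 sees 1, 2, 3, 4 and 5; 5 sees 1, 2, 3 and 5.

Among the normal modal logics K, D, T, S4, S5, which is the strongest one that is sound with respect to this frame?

Serial (axiom D): yes — every world has a successor (e.g. 0 R 0).
Reflexive (axiom T): yes — every world is R-related to itself.
Transitive (axiom 4): no — 4 R 1 and 1 R 0, but not 4 R 0.
Euclidean (axiom 5): no — 1 R 5 and 1 R 0, but not 5 R 0.
So F validates K, D, T; S4 would additionally require R to be transitive. The strongest is T.

T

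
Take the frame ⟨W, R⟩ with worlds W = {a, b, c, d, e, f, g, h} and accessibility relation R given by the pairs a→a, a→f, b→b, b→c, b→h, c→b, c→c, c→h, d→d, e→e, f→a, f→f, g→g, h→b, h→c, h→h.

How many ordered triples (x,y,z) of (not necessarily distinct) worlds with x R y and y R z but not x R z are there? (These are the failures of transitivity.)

R is transitive; there are no such tuples.

0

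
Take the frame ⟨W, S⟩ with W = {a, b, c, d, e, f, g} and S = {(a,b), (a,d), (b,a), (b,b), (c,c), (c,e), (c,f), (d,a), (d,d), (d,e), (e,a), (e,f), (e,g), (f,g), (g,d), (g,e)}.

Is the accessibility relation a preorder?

Reflexive: no — a is not related to itself.
Transitive: no — a S d and d S e, but not a S e.
So S is not a preorder.

No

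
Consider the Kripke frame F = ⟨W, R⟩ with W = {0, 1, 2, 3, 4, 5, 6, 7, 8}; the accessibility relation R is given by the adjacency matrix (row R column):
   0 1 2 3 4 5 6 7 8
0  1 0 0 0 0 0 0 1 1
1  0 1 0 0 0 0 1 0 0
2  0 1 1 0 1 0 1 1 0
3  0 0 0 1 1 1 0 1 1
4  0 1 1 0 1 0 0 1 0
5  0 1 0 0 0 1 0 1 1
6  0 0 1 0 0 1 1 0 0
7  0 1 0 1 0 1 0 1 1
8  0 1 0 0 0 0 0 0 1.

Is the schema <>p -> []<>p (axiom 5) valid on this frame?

Axiom 5 corresponds to the accessibility relation being Euclidean.
Euclidean: no — 0 R 8 and 0 R 7, but not 8 R 7.

No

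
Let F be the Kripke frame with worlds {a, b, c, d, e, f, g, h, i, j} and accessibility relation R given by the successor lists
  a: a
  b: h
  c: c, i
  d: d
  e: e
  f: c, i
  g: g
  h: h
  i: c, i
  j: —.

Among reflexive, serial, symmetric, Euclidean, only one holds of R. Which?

Reflexive: no — b is not related to itself.
Serial: no — j has no R-successor.
Symmetric: no — b R h but not h R b.
Euclidean: yes — any two successors of a common world are R-related.
Only Euclidean holds.

Euclidean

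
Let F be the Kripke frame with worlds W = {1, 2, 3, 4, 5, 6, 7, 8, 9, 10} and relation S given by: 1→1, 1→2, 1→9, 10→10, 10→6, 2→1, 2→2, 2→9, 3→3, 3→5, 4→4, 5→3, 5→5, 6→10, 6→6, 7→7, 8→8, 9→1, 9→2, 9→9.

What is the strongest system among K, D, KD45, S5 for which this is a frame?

S5

Serial (axiom D): yes — every world has a successor (e.g. 1 S 1).
Euclidean (axiom 5): yes — any two successors of a common world are S-related.
Transitive (axiom 4): yes — every two-step S-path is closed by a direct edge.
Reflexive (axiom T): yes — every world is S-related to itself.
So F validates K, D, KD45, S5. The strongest is S5.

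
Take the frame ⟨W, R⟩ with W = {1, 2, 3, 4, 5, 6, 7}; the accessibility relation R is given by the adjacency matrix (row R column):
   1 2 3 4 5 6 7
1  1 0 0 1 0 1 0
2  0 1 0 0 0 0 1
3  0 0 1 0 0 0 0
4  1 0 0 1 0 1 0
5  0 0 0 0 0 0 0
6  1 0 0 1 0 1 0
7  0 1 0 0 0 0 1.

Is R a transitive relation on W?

Transitive: yes — every two-step R-path is closed by a direct edge.

Yes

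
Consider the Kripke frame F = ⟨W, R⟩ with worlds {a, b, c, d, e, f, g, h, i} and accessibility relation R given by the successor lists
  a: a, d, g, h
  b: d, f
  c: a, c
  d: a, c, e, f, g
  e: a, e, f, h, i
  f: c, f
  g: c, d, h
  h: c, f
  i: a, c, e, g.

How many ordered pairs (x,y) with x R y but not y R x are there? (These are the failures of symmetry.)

Enumerating: (a,g), (a,h), (b,d), (b,f), (c,a), (d,c), (d,e), (d,f), (e,a), (e,f), (e,h), (f,c), … and 7 more.
Total: 19.

19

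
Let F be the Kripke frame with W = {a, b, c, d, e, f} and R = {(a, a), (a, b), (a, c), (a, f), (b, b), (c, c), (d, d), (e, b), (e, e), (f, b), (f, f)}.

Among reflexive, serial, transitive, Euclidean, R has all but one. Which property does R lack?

Euclidean

Reflexive: yes — every world is R-related to itself.
Serial: yes — every world has a successor (e.g. a R a).
Transitive: yes — every two-step R-path is closed by a direct edge.
Euclidean: no — a R b and a R c, but not b R c.
Only Euclidean fails.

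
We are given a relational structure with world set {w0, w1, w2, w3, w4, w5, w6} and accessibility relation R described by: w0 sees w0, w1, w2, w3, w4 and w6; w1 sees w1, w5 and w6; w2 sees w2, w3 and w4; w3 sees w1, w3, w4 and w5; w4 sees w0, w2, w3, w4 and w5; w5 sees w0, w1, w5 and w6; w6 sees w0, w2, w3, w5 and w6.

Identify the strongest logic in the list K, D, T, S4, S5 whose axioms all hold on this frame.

T

Serial (axiom D): yes — every world has a successor (e.g. w0 R w0).
Reflexive (axiom T): yes — every world is R-related to itself.
Transitive (axiom 4): no — w0 R w1 and w1 R w5, but not w0 R w5.
Euclidean (axiom 5): no — w0 R w1 and w0 R w2, but not w1 R w2.
So F validates K, D, T; S4 would additionally require R to be transitive. The strongest is T.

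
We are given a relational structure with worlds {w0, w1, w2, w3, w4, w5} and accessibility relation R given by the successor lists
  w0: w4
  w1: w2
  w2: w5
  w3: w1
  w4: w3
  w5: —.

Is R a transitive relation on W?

No

Transitive: no — w0 R w4 and w4 R w3, but not w0 R w3.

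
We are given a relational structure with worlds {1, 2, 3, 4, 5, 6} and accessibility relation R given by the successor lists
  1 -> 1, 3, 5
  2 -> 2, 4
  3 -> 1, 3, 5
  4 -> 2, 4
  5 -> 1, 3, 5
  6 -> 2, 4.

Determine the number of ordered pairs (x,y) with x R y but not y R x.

2

Enumerating: (6,2), (6,4).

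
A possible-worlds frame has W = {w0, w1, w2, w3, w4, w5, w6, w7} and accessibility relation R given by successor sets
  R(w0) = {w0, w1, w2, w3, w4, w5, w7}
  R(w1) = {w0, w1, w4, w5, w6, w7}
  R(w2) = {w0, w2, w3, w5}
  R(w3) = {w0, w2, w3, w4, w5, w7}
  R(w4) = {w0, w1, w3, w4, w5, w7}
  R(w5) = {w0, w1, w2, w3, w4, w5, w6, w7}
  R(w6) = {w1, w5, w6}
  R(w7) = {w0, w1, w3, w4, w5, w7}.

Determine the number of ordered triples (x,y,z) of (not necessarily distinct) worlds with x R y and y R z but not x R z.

Enumerating: (w0,w1,w6), (w0,w5,w6), (w1,w0,w2), (w1,w0,w3), (w1,w4,w3), (w1,w5,w2), (w1,w5,w3), (w1,w7,w3), (w2,w0,w1), (w2,w0,w4), (w2,w0,w7), (w2,w3,w4), … and 28 more.
Total: 40.

40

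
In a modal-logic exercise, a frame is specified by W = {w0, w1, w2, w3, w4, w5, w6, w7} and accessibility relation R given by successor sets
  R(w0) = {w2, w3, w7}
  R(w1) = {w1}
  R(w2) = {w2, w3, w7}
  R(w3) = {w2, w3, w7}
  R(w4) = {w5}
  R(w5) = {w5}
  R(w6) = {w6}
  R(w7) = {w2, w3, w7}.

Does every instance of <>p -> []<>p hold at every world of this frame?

By correspondence theory, 5 is valid on a frame iff R is Euclidean.
Euclidean: yes — any two successors of a common world are R-related.

Yes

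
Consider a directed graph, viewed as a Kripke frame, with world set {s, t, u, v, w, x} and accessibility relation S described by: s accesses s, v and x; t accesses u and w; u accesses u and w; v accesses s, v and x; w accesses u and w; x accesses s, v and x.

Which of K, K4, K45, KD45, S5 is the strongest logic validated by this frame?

KD45

Transitive (axiom 4): yes — every two-step S-path is closed by a direct edge.
Euclidean (axiom 5): yes — any two successors of a common world are S-related.
Serial (axiom D): yes — every world has a successor (e.g. s S s).
Reflexive (axiom T): no — t is not related to itself.
So F validates K, K4, K45, KD45; S5 would additionally require S to be reflexive. The strongest is KD45.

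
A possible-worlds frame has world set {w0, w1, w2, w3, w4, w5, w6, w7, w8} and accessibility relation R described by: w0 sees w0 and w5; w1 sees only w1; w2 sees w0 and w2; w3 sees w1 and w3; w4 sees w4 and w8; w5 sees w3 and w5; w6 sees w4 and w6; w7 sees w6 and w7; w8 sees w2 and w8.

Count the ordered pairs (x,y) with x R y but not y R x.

Enumerating: (w0,w5), (w2,w0), (w3,w1), (w4,w8), (w5,w3), (w6,w4), (w7,w6), (w8,w2).

8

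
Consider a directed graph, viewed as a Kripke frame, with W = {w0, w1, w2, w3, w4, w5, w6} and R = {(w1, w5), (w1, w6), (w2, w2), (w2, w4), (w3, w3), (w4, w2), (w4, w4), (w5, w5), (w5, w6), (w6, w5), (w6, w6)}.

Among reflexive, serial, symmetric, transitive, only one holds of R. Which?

Reflexive: no — w0 is not related to itself.
Serial: no — w0 has no R-successor.
Symmetric: no — w1 R w5 but not w5 R w1.
Transitive: yes — every two-step R-path is closed by a direct edge.
Only transitive holds.

transitive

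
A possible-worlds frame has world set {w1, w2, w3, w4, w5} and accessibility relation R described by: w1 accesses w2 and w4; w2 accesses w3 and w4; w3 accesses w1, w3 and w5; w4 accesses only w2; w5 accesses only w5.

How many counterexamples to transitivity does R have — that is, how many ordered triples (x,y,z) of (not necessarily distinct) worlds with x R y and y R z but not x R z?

Enumerating: (w1,w2,w3), (w2,w3,w1), (w2,w3,w5), (w2,w4,w2), (w3,w1,w2), (w3,w1,w4), (w4,w2,w3), (w4,w2,w4).

8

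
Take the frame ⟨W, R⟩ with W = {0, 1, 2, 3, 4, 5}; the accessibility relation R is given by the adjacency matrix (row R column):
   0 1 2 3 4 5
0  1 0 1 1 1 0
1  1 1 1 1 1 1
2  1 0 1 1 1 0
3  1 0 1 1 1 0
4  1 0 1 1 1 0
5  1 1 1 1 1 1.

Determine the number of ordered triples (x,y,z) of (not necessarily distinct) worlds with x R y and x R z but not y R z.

Enumerating: (1,0,1), (1,0,5), (1,2,1), (1,2,5), (1,3,1), (1,3,5), (1,4,1), (1,4,5), (5,0,1), (5,0,5), (5,2,1), (5,2,5), (5,3,1), (5,3,5), (5,4,1), (5,4,5).

16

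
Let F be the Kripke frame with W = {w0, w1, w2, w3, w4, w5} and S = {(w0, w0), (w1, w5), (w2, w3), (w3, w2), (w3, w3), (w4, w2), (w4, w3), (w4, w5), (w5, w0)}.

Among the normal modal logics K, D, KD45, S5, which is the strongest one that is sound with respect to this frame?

D

Serial (axiom D): yes — every world has a successor (e.g. w0 S w0).
Euclidean (axiom 5): no — w4 S w2 and w4 S w5, but not w2 S w5.
Transitive (axiom 4): no — w1 S w5 and w5 S w0, but not w1 S w0.
Reflexive (axiom T): no — w1 is not related to itself.
So F validates K, D; KD45 would additionally require S to be Euclidean and transitive. The strongest is D.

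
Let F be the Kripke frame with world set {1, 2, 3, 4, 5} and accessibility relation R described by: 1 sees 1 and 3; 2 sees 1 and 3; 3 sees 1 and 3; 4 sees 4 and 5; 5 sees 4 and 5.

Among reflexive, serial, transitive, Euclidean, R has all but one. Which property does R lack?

Reflexive: no — 2 is not related to itself.
Serial: yes — every world has a successor (e.g. 1 R 1).
Transitive: yes — every two-step R-path is closed by a direct edge.
Euclidean: yes — any two successors of a common world are R-related.
Only reflexive fails.

reflexive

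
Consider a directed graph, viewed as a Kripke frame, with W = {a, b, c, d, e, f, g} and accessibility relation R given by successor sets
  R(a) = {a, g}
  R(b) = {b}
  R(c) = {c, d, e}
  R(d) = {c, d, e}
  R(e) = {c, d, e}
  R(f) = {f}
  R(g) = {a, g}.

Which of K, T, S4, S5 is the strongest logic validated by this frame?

S5

Reflexive (axiom T): yes — every world is R-related to itself.
Transitive (axiom 4): yes — every two-step R-path is closed by a direct edge.
Euclidean (axiom 5): yes — any two successors of a common world are R-related.
So F validates K, T, S4, S5. The strongest is S5.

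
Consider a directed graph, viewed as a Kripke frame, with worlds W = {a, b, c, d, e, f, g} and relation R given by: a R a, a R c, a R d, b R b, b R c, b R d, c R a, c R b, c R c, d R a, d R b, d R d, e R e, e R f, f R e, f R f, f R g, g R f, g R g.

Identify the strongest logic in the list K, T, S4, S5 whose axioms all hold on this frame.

Reflexive (axiom T): yes — every world is R-related to itself.
Transitive (axiom 4): no — a R c and c R b, but not a R b.
Euclidean (axiom 5): no — a R c and a R d, but not c R d.
So F validates K, T; S4 would additionally require R to be transitive. The strongest is T.

T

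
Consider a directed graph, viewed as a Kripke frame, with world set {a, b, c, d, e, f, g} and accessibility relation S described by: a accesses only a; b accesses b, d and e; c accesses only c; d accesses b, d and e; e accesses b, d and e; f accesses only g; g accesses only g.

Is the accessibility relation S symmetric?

No

Symmetric: no — f S g but not g S f.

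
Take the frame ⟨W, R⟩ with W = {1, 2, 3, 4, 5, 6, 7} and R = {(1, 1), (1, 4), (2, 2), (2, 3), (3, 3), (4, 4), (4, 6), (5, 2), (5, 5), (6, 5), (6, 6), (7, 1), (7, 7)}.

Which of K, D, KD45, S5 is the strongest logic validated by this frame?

Serial (axiom D): yes — every world has a successor (e.g. 1 R 1).
Euclidean (axiom 5): no — 1 R 4 and 1 R 1, but not 4 R 1.
Transitive (axiom 4): no — 1 R 4 and 4 R 6, but not 1 R 6.
Reflexive (axiom T): yes — every world is R-related to itself.
So F validates K, D; KD45 would additionally require R to be Euclidean and transitive. The strongest is D.

D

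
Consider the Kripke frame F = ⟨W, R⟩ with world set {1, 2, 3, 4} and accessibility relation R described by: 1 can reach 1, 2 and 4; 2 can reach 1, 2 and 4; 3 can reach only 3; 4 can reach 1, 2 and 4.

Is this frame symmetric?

Symmetric: yes — every pair in R has its reverse in R.

Yes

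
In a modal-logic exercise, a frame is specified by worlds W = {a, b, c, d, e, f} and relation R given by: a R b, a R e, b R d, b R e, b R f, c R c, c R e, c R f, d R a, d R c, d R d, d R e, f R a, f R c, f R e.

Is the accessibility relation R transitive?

No

Transitive: no — a R b and b R d, but not a R d.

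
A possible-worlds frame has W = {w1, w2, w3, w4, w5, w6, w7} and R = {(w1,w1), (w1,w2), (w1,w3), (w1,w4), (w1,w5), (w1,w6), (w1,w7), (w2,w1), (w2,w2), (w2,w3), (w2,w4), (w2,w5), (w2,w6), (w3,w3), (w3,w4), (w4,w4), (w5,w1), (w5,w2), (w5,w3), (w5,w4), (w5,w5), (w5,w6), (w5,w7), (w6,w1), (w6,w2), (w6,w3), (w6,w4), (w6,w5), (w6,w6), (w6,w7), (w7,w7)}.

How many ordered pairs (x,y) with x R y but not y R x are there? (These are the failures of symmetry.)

Enumerating: (w1,w3), (w1,w4), (w1,w7), (w2,w3), (w2,w4), (w3,w4), (w5,w3), (w5,w4), (w5,w7), (w6,w3), (w6,w4), (w6,w7).

12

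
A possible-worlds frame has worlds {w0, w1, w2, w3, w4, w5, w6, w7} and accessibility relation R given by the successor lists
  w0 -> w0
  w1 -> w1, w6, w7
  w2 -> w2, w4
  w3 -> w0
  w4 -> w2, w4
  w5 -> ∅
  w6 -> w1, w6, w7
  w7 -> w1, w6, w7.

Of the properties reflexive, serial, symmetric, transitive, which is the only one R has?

transitive

Reflexive: no — w3 is not related to itself.
Serial: no — w5 has no R-successor.
Symmetric: no — w3 R w0 but not w0 R w3.
Transitive: yes — every two-step R-path is closed by a direct edge.
Only transitive holds.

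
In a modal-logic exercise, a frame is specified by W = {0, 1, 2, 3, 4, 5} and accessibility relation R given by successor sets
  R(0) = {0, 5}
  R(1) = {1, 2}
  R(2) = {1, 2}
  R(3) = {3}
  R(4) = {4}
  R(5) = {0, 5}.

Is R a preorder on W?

Yes

Reflexive: yes — every world is R-related to itself.
Transitive: yes — every two-step R-path is closed by a direct edge.
So R is a preorder.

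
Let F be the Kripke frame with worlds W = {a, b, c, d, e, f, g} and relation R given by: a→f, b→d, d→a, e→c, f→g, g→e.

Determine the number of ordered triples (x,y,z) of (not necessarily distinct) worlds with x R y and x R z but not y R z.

Enumerating: (a,f,f), (b,d,d), (d,a,a), (e,c,c), (f,g,g), (g,e,e).

6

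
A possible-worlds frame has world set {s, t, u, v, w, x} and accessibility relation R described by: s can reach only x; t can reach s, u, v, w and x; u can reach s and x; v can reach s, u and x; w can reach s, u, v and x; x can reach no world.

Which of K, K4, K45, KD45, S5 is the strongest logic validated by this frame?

K4

Transitive (axiom 4): yes — every two-step R-path is closed by a direct edge.
Euclidean (axiom 5): no — t R s and t R u, but not s R u.
Serial (axiom D): no — x has no R-successor.
Reflexive (axiom T): no — s is not related to itself.
So F validates K, K4; K45 would additionally require R to be Euclidean. The strongest is K4.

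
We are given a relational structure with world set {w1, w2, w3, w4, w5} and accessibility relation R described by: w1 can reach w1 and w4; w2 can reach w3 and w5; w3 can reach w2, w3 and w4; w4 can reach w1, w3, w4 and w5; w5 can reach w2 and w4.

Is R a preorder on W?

Reflexive: no — w2 is not related to itself.
Transitive: no — w1 R w4 and w4 R w3, but not w1 R w3.
So R is not a preorder.

No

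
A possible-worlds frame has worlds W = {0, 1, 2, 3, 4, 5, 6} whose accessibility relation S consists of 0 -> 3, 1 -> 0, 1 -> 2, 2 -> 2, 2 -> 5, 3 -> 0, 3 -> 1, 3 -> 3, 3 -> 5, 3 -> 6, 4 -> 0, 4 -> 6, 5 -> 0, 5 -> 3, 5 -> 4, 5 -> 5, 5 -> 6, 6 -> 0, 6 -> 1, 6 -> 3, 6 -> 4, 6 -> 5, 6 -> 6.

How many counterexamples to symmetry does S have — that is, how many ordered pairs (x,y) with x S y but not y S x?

9

Enumerating: (1,0), (1,2), (2,5), (3,1), (4,0), (5,0), (5,4), (6,0), (6,1).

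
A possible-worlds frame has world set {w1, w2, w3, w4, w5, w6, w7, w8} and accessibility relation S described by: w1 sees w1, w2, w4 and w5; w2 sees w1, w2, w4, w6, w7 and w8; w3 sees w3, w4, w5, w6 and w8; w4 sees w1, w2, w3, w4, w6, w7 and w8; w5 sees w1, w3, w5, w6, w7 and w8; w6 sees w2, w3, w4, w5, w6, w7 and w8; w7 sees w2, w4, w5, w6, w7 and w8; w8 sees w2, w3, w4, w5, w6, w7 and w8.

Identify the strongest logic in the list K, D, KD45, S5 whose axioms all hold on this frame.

Serial (axiom D): yes — every world has a successor (e.g. w1 S w1).
Euclidean (axiom 5): no — w1 S w2 and w1 S w5, but not w2 S w5.
Transitive (axiom 4): no — w1 S w2 and w2 S w6, but not w1 S w6.
Reflexive (axiom T): yes — every world is S-related to itself.
So F validates K, D; KD45 would additionally require S to be Euclidean and transitive. The strongest is D.

D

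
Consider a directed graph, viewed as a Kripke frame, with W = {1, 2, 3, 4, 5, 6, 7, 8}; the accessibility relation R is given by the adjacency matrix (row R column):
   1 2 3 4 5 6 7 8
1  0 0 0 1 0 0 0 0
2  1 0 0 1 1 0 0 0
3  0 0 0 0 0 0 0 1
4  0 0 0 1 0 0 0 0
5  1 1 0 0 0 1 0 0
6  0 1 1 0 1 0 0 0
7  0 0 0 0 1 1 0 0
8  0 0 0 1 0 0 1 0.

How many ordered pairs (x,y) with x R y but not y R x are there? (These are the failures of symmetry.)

Enumerating: (1,4), (2,1), (2,4), (3,8), (5,1), (6,2), (6,3), (7,5), (7,6), (8,4), (8,7).

11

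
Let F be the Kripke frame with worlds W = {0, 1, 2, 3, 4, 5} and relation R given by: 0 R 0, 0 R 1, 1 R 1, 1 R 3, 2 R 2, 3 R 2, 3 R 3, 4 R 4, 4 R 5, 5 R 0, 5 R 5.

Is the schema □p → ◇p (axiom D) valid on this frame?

The schema D characterises exactly the serial frames.
Serial: yes — every world has a successor (e.g. 0 R 0).

Yes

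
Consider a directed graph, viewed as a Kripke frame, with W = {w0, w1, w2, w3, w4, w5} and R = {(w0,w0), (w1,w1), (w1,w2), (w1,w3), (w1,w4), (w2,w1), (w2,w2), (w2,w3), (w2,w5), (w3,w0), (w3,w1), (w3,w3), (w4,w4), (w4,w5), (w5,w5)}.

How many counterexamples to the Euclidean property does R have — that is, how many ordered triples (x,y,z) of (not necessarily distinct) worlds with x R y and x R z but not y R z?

16

Enumerating: (w1,w2,w4), (w1,w3,w2), (w1,w3,w4), (w1,w4,w1), (w1,w4,w2), (w1,w4,w3), (w2,w1,w5), (w2,w3,w2), (w2,w3,w5), (w2,w5,w1), (w2,w5,w2), (w2,w5,w3), (w3,w0,w1), (w3,w0,w3), (w3,w1,w0), (w4,w5,w4).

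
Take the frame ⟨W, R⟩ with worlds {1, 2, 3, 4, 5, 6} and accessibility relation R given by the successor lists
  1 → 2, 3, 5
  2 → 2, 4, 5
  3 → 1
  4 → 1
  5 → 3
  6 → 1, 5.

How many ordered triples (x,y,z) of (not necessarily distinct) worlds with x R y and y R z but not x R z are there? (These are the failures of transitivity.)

14

Enumerating: (1,2,4), (1,3,1), (2,4,1), (2,5,3), (3,1,2), (3,1,3), (3,1,5), (4,1,2), (4,1,3), (4,1,5), (5,3,1), (6,1,2), (6,1,3), (6,5,3).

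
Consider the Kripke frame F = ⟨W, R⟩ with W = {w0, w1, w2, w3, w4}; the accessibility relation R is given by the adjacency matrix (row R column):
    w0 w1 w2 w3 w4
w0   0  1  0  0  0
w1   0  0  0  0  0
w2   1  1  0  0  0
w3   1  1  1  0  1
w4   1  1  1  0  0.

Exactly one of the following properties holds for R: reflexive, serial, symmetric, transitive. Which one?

transitive

Reflexive: no — w0 is not related to itself.
Serial: no — w1 has no R-successor.
Symmetric: no — w0 R w1 but not w1 R w0.
Transitive: yes — every two-step R-path is closed by a direct edge.
Only transitive holds.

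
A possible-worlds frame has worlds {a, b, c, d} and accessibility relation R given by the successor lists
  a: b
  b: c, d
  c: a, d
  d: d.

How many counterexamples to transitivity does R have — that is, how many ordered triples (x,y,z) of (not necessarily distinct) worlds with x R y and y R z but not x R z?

Enumerating: (a,b,c), (a,b,d), (b,c,a), (c,a,b).

4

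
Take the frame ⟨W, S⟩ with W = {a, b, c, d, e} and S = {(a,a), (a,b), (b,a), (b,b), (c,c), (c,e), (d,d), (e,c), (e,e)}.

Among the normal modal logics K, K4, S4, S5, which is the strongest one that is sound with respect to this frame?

S5

Transitive (axiom 4): yes — every two-step S-path is closed by a direct edge.
Reflexive (axiom T): yes — every world is S-related to itself.
Euclidean (axiom 5): yes — any two successors of a common world are S-related.
So F validates K, K4, S4, S5. The strongest is S5.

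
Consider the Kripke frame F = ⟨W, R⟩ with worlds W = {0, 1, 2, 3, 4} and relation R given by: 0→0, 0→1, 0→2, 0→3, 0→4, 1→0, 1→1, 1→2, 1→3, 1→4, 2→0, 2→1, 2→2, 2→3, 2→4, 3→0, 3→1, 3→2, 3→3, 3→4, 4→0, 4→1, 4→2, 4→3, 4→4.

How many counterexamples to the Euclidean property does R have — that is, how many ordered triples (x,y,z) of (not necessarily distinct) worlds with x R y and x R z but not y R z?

R is Euclidean; there are no such tuples.

0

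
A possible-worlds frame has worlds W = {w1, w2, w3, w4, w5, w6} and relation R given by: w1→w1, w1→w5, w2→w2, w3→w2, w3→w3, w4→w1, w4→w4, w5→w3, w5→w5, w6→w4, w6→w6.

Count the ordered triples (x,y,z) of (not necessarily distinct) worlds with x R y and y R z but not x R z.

Enumerating: (w1,w5,w3), (w4,w1,w5), (w5,w3,w2), (w6,w4,w1).

4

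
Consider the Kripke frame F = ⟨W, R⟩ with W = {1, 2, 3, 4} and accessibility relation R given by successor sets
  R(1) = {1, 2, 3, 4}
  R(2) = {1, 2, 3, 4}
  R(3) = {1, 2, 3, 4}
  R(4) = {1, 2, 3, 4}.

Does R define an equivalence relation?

Reflexive: yes — every world is R-related to itself.
Symmetric: yes — every pair in R has its reverse in R.
Transitive: yes — every two-step R-path is closed by a direct edge.
So R is an equivalence relation.

Yes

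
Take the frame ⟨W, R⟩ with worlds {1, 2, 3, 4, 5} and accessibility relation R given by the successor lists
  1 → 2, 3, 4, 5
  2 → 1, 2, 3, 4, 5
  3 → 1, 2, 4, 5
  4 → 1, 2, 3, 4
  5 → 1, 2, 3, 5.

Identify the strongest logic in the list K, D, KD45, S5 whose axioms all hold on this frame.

D

Serial (axiom D): yes — every world has a successor (e.g. 1 R 2).
Euclidean (axiom 5): no — 1 R 4 and 1 R 5, but not 4 R 5.
Transitive (axiom 4): no — 4 R 1 and 1 R 5, but not 4 R 5.
Reflexive (axiom T): no — 1 is not related to itself.
So F validates K, D; KD45 would additionally require R to be Euclidean and transitive. The strongest is D.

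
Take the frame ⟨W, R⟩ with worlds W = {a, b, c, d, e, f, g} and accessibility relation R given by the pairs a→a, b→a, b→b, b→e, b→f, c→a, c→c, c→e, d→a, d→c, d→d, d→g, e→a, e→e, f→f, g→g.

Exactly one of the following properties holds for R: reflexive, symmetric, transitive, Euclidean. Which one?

Reflexive: yes — every world is R-related to itself.
Symmetric: no — b R a but not a R b.
Transitive: no — d R c and c R e, but not d R e.
Euclidean: no — b R a and b R e, but not a R e.
Only reflexive holds.

reflexive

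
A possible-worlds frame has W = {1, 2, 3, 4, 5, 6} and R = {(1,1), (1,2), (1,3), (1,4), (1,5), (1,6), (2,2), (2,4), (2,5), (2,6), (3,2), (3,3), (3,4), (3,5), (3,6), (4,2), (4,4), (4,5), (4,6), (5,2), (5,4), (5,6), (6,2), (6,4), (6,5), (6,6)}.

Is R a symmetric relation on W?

No

Symmetric: no — 1 R 2 but not 2 R 1.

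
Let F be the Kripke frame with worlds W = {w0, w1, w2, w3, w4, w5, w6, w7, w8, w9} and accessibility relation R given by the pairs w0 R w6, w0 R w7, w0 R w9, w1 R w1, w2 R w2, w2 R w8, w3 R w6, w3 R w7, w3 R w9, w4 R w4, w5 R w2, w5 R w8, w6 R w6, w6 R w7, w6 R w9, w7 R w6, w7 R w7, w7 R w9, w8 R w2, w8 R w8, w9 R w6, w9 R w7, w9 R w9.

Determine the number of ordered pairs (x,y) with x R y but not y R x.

8

Enumerating: (w0,w6), (w0,w7), (w0,w9), (w3,w6), (w3,w7), (w3,w9), (w5,w2), (w5,w8).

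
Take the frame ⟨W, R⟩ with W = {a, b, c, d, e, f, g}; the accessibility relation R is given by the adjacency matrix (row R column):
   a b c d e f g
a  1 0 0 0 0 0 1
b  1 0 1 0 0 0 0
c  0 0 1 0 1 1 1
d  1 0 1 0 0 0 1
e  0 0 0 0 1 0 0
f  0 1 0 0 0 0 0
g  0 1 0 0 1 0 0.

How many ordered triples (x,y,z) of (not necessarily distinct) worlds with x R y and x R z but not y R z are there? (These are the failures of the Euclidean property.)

23

Enumerating: (a,g,a), (a,g,g), (b,a,c), (b,c,a), (c,e,c), (c,e,f), (c,e,g), (c,f,c), (c,f,e), (c,f,f), (c,f,g), (c,g,c), … and 11 more.
Total: 23.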